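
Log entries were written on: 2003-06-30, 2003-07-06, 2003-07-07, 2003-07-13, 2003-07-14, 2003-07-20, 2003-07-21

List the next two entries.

2003-07-27, 2003-07-28

The gap pattern 6, 1, 6, 1, 6, 1 repeats every 2 events.
These are the Mondays and Sundays of each week.
The following Sunday is 2003-07-27.
The following Monday is 2003-07-28.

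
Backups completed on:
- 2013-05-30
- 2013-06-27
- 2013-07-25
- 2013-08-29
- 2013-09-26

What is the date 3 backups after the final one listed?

These are Thursdays with 28, 28, 35, 28-day gaps.
Each is the final Thursday of its month — 2013-05-30 is past the 28th, so '4th Thursday' doesn't fit.
Last Thursday of October 2013: 2013-10-31.
November 2013 ends with Thursday 2013-11-28.
Last Thursday of December 2013: 2013-12-26.

2013-12-26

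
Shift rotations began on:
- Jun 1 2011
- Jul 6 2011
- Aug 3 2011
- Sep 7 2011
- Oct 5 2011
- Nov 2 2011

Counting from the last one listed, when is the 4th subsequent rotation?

Mar 7 2012

Gaps: 35, 28, 35, 28, 28 days — a mix of 28 and 35. Every date is a Wednesday.
Each is the 1st Wednesday of its month.
December 2011 — 1st Wednesday is Dec 7 2011.
1st Wednesday of January 2012: Jan 4 2012.
February 2012 — 1st Wednesday is Feb 1 2012.
March 2012 — 1st Wednesday is Mar 7 2012.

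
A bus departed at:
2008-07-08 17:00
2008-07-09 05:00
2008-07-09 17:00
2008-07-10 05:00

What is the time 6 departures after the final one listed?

2008-07-13 05:00

Spacing: 12, 12, 12 h — constant 12 h.
2008-07-10 05:00 + 12 h = 2008-07-10 17:00.
2008-07-10 17:00 + 12 h = 2008-07-11 05:00.
2008-07-11 05:00 + 12 h = 2008-07-11 17:00.
2008-07-11 17:00 + 12 h = 2008-07-12 05:00.
2008-07-12 05:00 + 12 h = 2008-07-12 17:00.
2008-07-12 17:00 + 12 h = 2008-07-13 05:00.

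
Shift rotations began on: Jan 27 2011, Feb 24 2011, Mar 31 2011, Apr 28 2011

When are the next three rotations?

May 26 2011, Jun 30 2011, Jul 28 2011

These are Thursdays with 28, 35, 28-day gaps.
Each is the final Thursday of its month — Mar 31 2011 is past the 28th, so '4th Thursday' doesn't fit.
May 2011 ends with Thursday May 26 2011.
Last Thursday of June 2011: Jun 30 2011.
July 2011 ends with Thursday Jul 28 2011.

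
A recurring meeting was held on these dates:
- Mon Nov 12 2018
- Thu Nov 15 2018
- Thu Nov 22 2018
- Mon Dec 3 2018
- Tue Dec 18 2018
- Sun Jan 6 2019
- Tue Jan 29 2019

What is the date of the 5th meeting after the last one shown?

Gaps: 3, 7, 11, 15, 19, 23 days — each gap is 4 larger than the previous one.
Next gap: 27 days. Tue Jan 29 2019 + 27 days = Mon Feb 25 2019.
Next gap: 31 days. Mon Feb 25 2019 + 31 days = Thu Mar 28 2019.
Next gap: 35 days. Thu Mar 28 2019 + 35 days = Thu May 2 2019.
Next gap: 39 days. Thu May 2 2019 + 39 days = Mon Jun 10 2019.
Next gap: 43 days. Mon Jun 10 2019 + 43 days = Tue Jul 23 2019.

Tue Jul 23 2019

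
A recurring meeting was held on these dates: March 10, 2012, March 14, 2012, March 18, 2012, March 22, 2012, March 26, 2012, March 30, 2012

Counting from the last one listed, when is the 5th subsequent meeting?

April 19, 2012

Every event comes 4 days after the last (4, 4, 4, 4, 4).
March 30, 2012 + 4 days = April 3, 2012.
April 3, 2012 + 4 days = April 7, 2012.
April 7, 2012 + 4 days = April 11, 2012.
April 11, 2012 + 4 days = April 15, 2012.
April 15, 2012 + 4 days = April 19, 2012.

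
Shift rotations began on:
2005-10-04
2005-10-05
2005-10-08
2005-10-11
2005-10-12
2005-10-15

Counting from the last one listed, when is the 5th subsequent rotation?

2005-10-26

Every event lands on a Tuesday or Wednesday or Saturday (gaps cycle 1, 3, 3, 1, 3).
So the schedule is: every Tuesday, Wednesday and Saturday.
The following Tuesday is 2005-10-18.
The following Wednesday is 2005-10-19.
The following Saturday is 2005-10-22.
Next Tuesday: 2005-10-25.
The following Wednesday is 2005-10-26.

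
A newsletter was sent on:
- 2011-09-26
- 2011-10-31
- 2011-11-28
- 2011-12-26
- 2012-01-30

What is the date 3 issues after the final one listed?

2012-04-30

All Mondays; the gaps (35, 28, 28, 35) vary with month length.
This is the last Monday of each month.
Last Monday of February 2012: 2012-02-27.
Last Monday of March 2012: 2012-03-26.
April 2012 ends with Monday 2012-04-30.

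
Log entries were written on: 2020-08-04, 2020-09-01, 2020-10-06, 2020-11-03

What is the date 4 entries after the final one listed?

Gaps: 28, 35, 28 days — a mix of 28 and 35. Every date is a Tuesday.
Each is the 1st Tuesday of its month.
1st Tuesday of December 2020: 2020-12-01.
January 2021 — 1st Tuesday is 2021-01-05.
February 2021 — 1st Tuesday is 2021-02-02.
March 2021 — 1st Tuesday is 2021-03-02.

2021-03-02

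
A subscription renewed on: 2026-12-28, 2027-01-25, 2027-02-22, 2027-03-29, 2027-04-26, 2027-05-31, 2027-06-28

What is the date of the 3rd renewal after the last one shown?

2027-09-27

These are Mondays with 28, 28, 35, 28, 35, 28-day gaps.
Each is the final Monday of its month — 2027-03-29 is past the 28th, so '4th Monday' doesn't fit.
July 2027 ends with Monday 2027-07-26.
August 2027 ends with Monday 2027-08-30.
September 2027 ends with Monday 2027-09-27.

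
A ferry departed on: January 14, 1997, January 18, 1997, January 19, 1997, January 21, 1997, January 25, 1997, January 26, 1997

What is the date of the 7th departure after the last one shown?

Gaps: 4, 1, 2, 4, 1 days — not constant, but cyclic with period 3.
The events fall on every Tuesday, Saturday and Sunday.
Next Tuesday: January 28, 1997.
Next Saturday: February 1, 1997.
The following Sunday is February 2, 1997.
The following Tuesday is February 4, 1997.
The following Saturday is February 8, 1997.
The following Sunday is February 9, 1997.
Next Tuesday: February 11, 1997.

February 11, 1997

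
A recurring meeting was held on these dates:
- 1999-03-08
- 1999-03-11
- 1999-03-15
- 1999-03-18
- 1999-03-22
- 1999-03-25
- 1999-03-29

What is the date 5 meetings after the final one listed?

Every event lands on a Monday or Thursday (gaps cycle 3, 4, 3, 4, 3, 4).
So the schedule is: every Monday and Thursday.
Next Thursday: 1999-04-01.
Next Monday: 1999-04-05.
The following Thursday is 1999-04-08.
Next Monday: 1999-04-12.
The following Thursday is 1999-04-15.

1999-04-15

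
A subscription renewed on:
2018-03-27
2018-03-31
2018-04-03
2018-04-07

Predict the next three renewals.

Every event lands on a Tuesday or Saturday (gaps cycle 4, 3, 4).
So the schedule is: every Tuesday and Saturday.
The following Tuesday is 2018-04-10.
The following Saturday is 2018-04-14.
Next Tuesday: 2018-04-17.

2018-04-10, 2018-04-14, 2018-04-17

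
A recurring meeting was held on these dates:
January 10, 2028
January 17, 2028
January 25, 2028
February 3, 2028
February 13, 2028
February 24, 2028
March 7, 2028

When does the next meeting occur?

March 20, 2028

Gaps: 7, 8, 9, 10, 11, 12 days — each gap is 1 larger than the previous one.
Next gap: 13 days. March 7, 2028 + 13 days = March 20, 2028.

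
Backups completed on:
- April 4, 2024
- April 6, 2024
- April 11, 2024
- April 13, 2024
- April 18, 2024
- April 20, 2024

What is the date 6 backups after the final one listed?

Every event lands on a Thursday or Saturday (gaps cycle 2, 5, 2, 5, 2).
So the schedule is: every Thursday and Saturday.
The following Thursday is April 25, 2024.
The following Saturday is April 27, 2024.
Next Thursday: May 2, 2024.
The following Saturday is May 4, 2024.
The following Thursday is May 9, 2024.
Next Saturday: May 11, 2024.

May 11, 2024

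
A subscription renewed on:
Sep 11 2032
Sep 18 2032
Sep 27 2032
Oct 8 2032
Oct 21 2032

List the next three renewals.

Gaps: 7, 9, 11, 13 days — each gap is 2 larger than the previous one.
Next gap: 15 days. Oct 21 2032 + 15 days = Nov 5 2032.
Next gap: 17 days. Nov 5 2032 + 17 days = Nov 22 2032.
Next gap: 19 days. Nov 22 2032 + 19 days = Dec 11 2032.

Nov 5 2032, Nov 22 2032, Dec 11 2032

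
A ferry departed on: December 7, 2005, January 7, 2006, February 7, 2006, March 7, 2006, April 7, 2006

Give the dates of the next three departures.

Gaps: 31, 31, 28, 31 days — not constant. Every event is on the 7th of the month.
Pattern: the 7th of each month.
May 2006: May 7, 2006.
June 2006: June 7, 2006.
Next: July 2006 → July 7, 2006.

May 7, 2006; June 7, 2006; July 7, 2006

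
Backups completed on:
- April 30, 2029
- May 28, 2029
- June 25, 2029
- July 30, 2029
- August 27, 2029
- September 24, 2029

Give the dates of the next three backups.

October 29, 2029; November 26, 2029; December 31, 2029

Every date is a Monday; gaps 28, 28, 35, 28, 28 days.
Each is the last Monday of its month (at least one falls on the 29th or later, ruling out '4th Monday').
Last Monday of October 2029: October 29, 2029.
November 2029 ends with Monday November 26, 2029.
December 2029 ends with Monday December 31, 2029.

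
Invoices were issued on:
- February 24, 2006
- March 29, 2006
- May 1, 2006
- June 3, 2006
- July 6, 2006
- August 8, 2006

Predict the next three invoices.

The spacing is 33, 33, 33, 33, 33 days — always 33 days.
August 8, 2006 + 33 days = September 10, 2006.
September 10, 2006 + 33 days = October 13, 2006.
October 13, 2006 + 33 days = November 15, 2006.

September 10, 2006; October 13, 2006; November 15, 2006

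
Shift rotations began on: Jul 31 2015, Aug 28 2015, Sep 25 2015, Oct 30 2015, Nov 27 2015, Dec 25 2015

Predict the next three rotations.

Jan 29 2016, Feb 26 2016, Mar 25 2016

Every date is a Friday; gaps 28, 28, 35, 28, 28 days.
Each is the last Friday of its month (at least one falls on the 29th or later, ruling out '4th Friday').
January 2016 ends with Friday Jan 29 2016.
Last Friday of February 2016: Feb 26 2016.
Last Friday of March 2016: Mar 25 2016.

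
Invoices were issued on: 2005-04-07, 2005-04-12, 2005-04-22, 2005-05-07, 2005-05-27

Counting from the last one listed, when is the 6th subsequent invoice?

2006-01-07

The spacing grows by 5 each time: 5, 10, 15, 20 days.
Next gap: 25 days. 2005-05-27 + 25 days = 2005-06-21.
Next gap: 30 days. 2005-06-21 + 30 days = 2005-07-21.
Next gap: 35 days. 2005-07-21 + 35 days = 2005-08-25.
Next gap: 40 days. 2005-08-25 + 40 days = 2005-10-04.
Next gap: 45 days. 2005-10-04 + 45 days = 2005-11-18.
Next gap: 50 days. 2005-11-18 + 50 days = 2006-01-07.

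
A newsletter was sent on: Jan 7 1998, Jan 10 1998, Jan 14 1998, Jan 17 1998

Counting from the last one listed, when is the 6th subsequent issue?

Every event lands on a Wednesday or Saturday (gaps cycle 3, 4, 3).
So the schedule is: every Wednesday and Saturday.
The following Wednesday is Jan 21 1998.
Next Saturday: Jan 24 1998.
The following Wednesday is Jan 28 1998.
Next Saturday: Jan 31 1998.
Next Wednesday: Feb 4 1998.
Next Saturday: Feb 7 1998.

Feb 7 1998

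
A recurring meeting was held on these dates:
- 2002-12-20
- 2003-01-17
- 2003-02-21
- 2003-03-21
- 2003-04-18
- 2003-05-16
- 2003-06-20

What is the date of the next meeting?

2003-07-18

These are Fridays at 28- or 35-day spacing (28, 35, 28, 28, 28, 35).
The pattern: 3rd Friday of the month.
July 2003 — 3rd Friday is 2003-07-18.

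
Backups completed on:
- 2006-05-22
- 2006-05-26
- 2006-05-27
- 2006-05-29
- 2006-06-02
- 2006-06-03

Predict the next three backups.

Every event lands on a Monday or Friday or Saturday (gaps cycle 4, 1, 2, 4, 1).
So the schedule is: every Monday, Friday and Saturday.
Next Monday: 2006-06-05.
The following Friday is 2006-06-09.
The following Saturday is 2006-06-10.

2006-06-05, 2006-06-09, 2006-06-10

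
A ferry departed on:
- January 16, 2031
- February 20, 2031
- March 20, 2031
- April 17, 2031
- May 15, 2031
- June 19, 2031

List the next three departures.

July 17, 2031; August 21, 2031; September 18, 2031

Gaps: 35, 28, 28, 28, 35 days — a mix of 28 and 35. Every date is a Thursday.
Each is the 3rd Thursday of its month.
3rd Thursday of July 2031: July 17, 2031.
August 2031 — 3rd Thursday is August 21, 2031.
3rd Thursday of September 2031: September 18, 2031.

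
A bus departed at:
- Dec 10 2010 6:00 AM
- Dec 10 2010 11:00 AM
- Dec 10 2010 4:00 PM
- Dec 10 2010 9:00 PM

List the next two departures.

Gaps: 5, 5, 5 hours — each event is 5 hours after the previous one.
Dec 10 2010 9:00 PM + 5 h = Dec 11 2010 2:00 AM.
Dec 11 2010 2:00 AM + 5 h = Dec 11 2010 7:00 AM.

Dec 11 2010 2:00 AM, Dec 11 2010 7:00 AM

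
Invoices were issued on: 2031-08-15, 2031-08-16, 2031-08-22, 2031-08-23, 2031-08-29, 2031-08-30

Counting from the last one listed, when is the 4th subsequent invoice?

Gaps: 1, 6, 1, 6, 1 days — not constant, but cyclic with period 2.
The events fall on every Friday and Saturday.
Next Friday: 2031-09-05.
The following Saturday is 2031-09-06.
Next Friday: 2031-09-12.
Next Saturday: 2031-09-13.

2031-09-13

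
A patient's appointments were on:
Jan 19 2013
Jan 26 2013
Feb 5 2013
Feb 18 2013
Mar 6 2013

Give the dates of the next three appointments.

Intervals are 7, 10, 13, 16 days — an arithmetic progression with common difference 3.
Next gap: 19 days. Mar 6 2013 + 19 days = Mar 25 2013.
Next gap: 22 days. Mar 25 2013 + 22 days = Apr 16 2013.
Next gap: 25 days. Apr 16 2013 + 25 days = May 11 2013.

Mar 25 2013, Apr 16 2013, May 11 2013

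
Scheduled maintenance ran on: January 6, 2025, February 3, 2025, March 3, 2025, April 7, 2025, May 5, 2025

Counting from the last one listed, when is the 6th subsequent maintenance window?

Gaps: 28, 28, 35, 28 days — a mix of 28 and 35. Every date is a Monday.
Each is the 1st Monday of its month.
June 2025 — 1st Monday is June 2, 2025.
July 2025 — 1st Monday is July 7, 2025.
1st Monday of August 2025: August 4, 2025.
1st Monday of September 2025: September 1, 2025.
1st Monday of October 2025: October 6, 2025.
1st Monday of November 2025: November 3, 2025.

November 3, 2025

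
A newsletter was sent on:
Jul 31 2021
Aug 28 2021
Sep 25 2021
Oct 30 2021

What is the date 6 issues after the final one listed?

These are Saturdays with 28, 28, 35-day gaps.
Each is the final Saturday of its month — Jul 31 2021 is past the 28th, so '4th Saturday' doesn't fit.
Last Saturday of November 2021: Nov 27 2021.
December 2021 ends with Saturday Dec 25 2021.
Last Saturday of January 2022: Jan 29 2022.
Last Saturday of February 2022: Feb 26 2022.
Last Saturday of March 2022: Mar 26 2022.
April 2022 ends with Saturday Apr 30 2022.

Apr 30 2022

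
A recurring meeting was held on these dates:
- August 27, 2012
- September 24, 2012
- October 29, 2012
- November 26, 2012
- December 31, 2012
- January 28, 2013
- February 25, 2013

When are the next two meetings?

These are Mondays with 28, 35, 28, 35, 28, 28-day gaps.
Each is the final Monday of its month — October 29, 2012 is past the 28th, so '4th Monday' doesn't fit.
March 2013 ends with Monday March 25, 2013.
Last Monday of April 2013: April 29, 2013.

March 25, 2013; April 29, 2013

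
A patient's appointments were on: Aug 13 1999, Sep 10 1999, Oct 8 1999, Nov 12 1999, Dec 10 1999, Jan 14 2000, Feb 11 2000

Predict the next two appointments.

Mar 10 2000, Apr 14 2000

Gaps: 28, 28, 35, 28, 35, 28 days — a mix of 28 and 35. Every date is a Friday.
Each is the 2nd Friday of its month.
2nd Friday of March 2000: Mar 10 2000.
April 2000 — 2nd Friday is Apr 14 2000.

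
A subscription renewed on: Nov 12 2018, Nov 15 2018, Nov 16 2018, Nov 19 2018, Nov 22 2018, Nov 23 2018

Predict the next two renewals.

Nov 26 2018, Nov 29 2018

Gaps: 3, 1, 3, 3, 1 days — not constant, but cyclic with period 3.
The events fall on every Monday, Thursday and Friday.
The following Monday is Nov 26 2018.
Next Thursday: Nov 29 2018.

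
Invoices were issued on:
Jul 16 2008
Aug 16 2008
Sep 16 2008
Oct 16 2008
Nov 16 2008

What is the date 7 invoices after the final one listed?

Gaps: 31, 31, 30, 31 days — not constant. Every event is on the 16th of the month.
Pattern: the 16th of each month.
December 2008: Dec 16 2008.
Next: January 2009 → Jan 16 2009.
February 2009: Feb 16 2009.
March 2009: Mar 16 2009.
April 2009: Apr 16 2009.
Next: May 2009 → May 16 2009.
Next: June 2009 → Jun 16 2009.

Jun 16 2009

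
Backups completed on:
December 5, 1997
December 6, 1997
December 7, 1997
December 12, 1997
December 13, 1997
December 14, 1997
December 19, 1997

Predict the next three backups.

Every event lands on a Friday or Saturday or Sunday (gaps cycle 1, 1, 5, 1, 1, 5).
So the schedule is: every Friday, Saturday and Sunday.
Next Saturday: December 20, 1997.
The following Sunday is December 21, 1997.
Next Friday: December 26, 1997.

December 20, 1997; December 21, 1997; December 26, 1997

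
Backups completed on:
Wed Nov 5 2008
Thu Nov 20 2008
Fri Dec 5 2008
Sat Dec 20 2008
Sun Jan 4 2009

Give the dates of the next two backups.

Mon Jan 19 2009, Tue Feb 3 2009

Every event comes 15 days after the last (15, 15, 15, 15).
Sun Jan 4 2009 + 15 days = Mon Jan 19 2009.
Mon Jan 19 2009 + 15 days = Tue Feb 3 2009.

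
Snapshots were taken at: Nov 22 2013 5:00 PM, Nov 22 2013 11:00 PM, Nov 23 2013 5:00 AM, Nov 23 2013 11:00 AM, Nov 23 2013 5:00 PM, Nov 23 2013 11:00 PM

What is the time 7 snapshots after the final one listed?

Spacing: 6, 6, 6, 6, 6 h — constant 6 h.
Nov 23 2013 11:00 PM + 6 h = Nov 24 2013 5:00 AM.
Nov 24 2013 5:00 AM + 6 h = Nov 24 2013 11:00 AM.
Nov 24 2013 11:00 AM + 6 h = Nov 24 2013 5:00 PM.
Nov 24 2013 5:00 PM + 6 h = Nov 24 2013 11:00 PM.
Nov 24 2013 11:00 PM + 6 h = Nov 25 2013 5:00 AM.
Nov 25 2013 5:00 AM + 6 h = Nov 25 2013 11:00 AM.
Nov 25 2013 11:00 AM + 6 h = Nov 25 2013 5:00 PM.

Nov 25 2013 5:00 PM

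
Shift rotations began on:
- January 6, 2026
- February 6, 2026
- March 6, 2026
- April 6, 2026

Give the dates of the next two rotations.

May 6, 2026; June 6, 2026

Gaps: 31, 28, 31 days — not constant. Every event is on the 6th of the month.
Pattern: the 6th of each month.
Next: May 2026 → May 6, 2026.
June 2026: June 6, 2026.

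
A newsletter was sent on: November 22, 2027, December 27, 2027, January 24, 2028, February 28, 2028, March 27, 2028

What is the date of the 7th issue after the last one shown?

October 23, 2028

Gaps: 35, 28, 35, 28 days — a mix of 28 and 35. Every date is a Monday.
Each is the 4th Monday of its month.
4th Monday of April 2028: April 24, 2028.
May 2028 — 4th Monday is May 22, 2028.
4th Monday of June 2028: June 26, 2028.
July 2028 — 4th Monday is July 24, 2028.
August 2028 — 4th Monday is August 28, 2028.
September 2028 — 4th Monday is September 25, 2028.
October 2028 — 4th Monday is October 23, 2028.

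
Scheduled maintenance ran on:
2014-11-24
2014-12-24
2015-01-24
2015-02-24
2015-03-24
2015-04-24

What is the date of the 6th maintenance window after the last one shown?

2015-10-24

Gaps: 30, 31, 31, 28, 31 days — not constant. Every event is on the 24th of the month.
Pattern: the 24th of each month.
Next: May 2015 → 2015-05-24.
June 2015: 2015-06-24.
Next: July 2015 → 2015-07-24.
August 2015: 2015-08-24.
Next: September 2015 → 2015-09-24.
Next: October 2015 → 2015-10-24.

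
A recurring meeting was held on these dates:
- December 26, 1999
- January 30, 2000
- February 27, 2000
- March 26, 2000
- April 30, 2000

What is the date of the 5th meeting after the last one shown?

All Sundays; the gaps (35, 28, 28, 35) vary with month length.
This is the last Sunday of each month.
Last Sunday of May 2000: May 28, 2000.
Last Sunday of June 2000: June 25, 2000.
Last Sunday of July 2000: July 30, 2000.
Last Sunday of August 2000: August 27, 2000.
September 2000 ends with Sunday September 24, 2000.

September 24, 2000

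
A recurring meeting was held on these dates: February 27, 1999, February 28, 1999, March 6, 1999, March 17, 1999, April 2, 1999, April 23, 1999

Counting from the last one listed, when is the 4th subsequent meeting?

September 4, 1999

Intervals are 1, 6, 11, 16, 21 days — an arithmetic progression with common difference 5.
Next gap: 26 days. April 23, 1999 + 26 days = May 19, 1999.
Next gap: 31 days. May 19, 1999 + 31 days = June 19, 1999.
Next gap: 36 days. June 19, 1999 + 36 days = July 25, 1999.
Next gap: 41 days. July 25, 1999 + 41 days = September 4, 1999.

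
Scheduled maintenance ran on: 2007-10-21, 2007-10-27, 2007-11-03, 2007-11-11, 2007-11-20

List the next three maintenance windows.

2007-11-30, 2007-12-11, 2007-12-23

Intervals are 6, 7, 8, 9 days — an arithmetic progression with common difference 1.
Next gap: 10 days. 2007-11-20 + 10 days = 2007-11-30.
Next gap: 11 days. 2007-11-30 + 11 days = 2007-12-11.
Next gap: 12 days. 2007-12-11 + 12 days = 2007-12-23.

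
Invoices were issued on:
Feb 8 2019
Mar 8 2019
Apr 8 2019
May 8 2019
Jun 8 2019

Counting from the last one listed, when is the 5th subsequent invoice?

Each date is the 8th; the gaps (28, 31, 30, 31) track the month lengths.
The rule is the 8th of each month.
July 2019: Jul 8 2019.
Next: August 2019 → Aug 8 2019.
Next: September 2019 → Sep 8 2019.
Next: October 2019 → Oct 8 2019.
Next: November 2019 → Nov 8 2019.

Nov 8 2019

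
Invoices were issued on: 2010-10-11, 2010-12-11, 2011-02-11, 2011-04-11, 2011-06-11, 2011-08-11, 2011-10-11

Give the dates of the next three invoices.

2011-12-11, 2012-02-11, 2012-04-11

Gaps: 61, 62, 59, 61, 61, 61 days — not constant. Every event is on the 11th of the month.
Pattern: the 11th of every 2 months.
Next: December 2011 → 2011-12-11.
Next: February 2012 → 2012-02-11.
Next: April 2012 → 2012-04-11.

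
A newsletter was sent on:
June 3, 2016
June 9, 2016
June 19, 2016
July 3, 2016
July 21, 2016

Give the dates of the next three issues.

Gaps: 6, 10, 14, 18 days — each gap is 4 larger than the previous one.
Next gap: 22 days. July 21, 2016 + 22 days = August 12, 2016.
Next gap: 26 days. August 12, 2016 + 26 days = September 7, 2016.
Next gap: 30 days. September 7, 2016 + 30 days = October 7, 2016.

August 12, 2016; September 7, 2016; October 7, 2016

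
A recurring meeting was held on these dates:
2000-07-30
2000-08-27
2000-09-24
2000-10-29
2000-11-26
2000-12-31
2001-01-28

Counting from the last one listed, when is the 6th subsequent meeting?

Every date is a Sunday; gaps 28, 28, 35, 28, 35, 28 days.
Each is the last Sunday of its month (at least one falls on the 29th or later, ruling out '4th Sunday').
February 2001 ends with Sunday 2001-02-25.
Last Sunday of March 2001: 2001-03-25.
April 2001 ends with Sunday 2001-04-29.
May 2001 ends with Sunday 2001-05-27.
June 2001 ends with Sunday 2001-06-24.
Last Sunday of July 2001: 2001-07-29.

2001-07-29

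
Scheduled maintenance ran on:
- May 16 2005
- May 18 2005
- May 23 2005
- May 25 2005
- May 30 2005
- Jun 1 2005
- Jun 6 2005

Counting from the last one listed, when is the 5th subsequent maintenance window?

Gaps: 2, 5, 2, 5, 2, 5 days — not constant, but cyclic with period 2.
The events fall on every Monday and Wednesday.
The following Wednesday is Jun 8 2005.
Next Monday: Jun 13 2005.
Next Wednesday: Jun 15 2005.
The following Monday is Jun 20 2005.
Next Wednesday: Jun 22 2005.

Jun 22 2005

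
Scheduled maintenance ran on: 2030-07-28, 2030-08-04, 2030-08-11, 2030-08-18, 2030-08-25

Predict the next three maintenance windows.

Gaps between consecutive events: 7, 7, 7, 7 days — a constant 7-day interval.
2030-08-25 + 7 days = 2030-09-01.
2030-09-01 + 7 days = 2030-09-08.
2030-09-08 + 7 days = 2030-09-15.

2030-09-01, 2030-09-08, 2030-09-15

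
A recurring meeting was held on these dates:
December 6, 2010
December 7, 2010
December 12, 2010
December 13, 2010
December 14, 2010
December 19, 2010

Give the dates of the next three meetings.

Gaps: 1, 5, 1, 1, 5 days — not constant, but cyclic with period 3.
The events fall on every Monday, Tuesday and Sunday.
Next Monday: December 20, 2010.
Next Tuesday: December 21, 2010.
The following Sunday is December 26, 2010.

December 20, 2010; December 21, 2010; December 26, 2010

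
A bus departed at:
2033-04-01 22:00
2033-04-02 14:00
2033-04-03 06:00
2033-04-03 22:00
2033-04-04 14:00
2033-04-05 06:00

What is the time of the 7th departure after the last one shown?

The interval is a steady 16 hours (16, 16, 16, 16, 16).
2033-04-05 06:00 + 16 h = 2033-04-05 22:00.
2033-04-05 22:00 + 16 h = 2033-04-06 14:00.
2033-04-06 14:00 + 16 h = 2033-04-07 06:00.
2033-04-07 06:00 + 16 h = 2033-04-07 22:00.
2033-04-07 22:00 + 16 h = 2033-04-08 14:00.
2033-04-08 14:00 + 16 h = 2033-04-09 06:00.
2033-04-09 06:00 + 16 h = 2033-04-09 22:00.

2033-04-09 22:00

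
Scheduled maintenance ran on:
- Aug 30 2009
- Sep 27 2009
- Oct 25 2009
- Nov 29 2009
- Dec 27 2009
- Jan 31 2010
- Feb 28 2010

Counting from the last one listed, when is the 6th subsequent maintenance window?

All Sundays; the gaps (28, 28, 35, 28, 35, 28) vary with month length.
This is the last Sunday of each month.
Last Sunday of March 2010: Mar 28 2010.
April 2010 ends with Sunday Apr 25 2010.
Last Sunday of May 2010: May 30 2010.
Last Sunday of June 2010: Jun 27 2010.
Last Sunday of July 2010: Jul 25 2010.
August 2010 ends with Sunday Aug 29 2010.

Aug 29 2010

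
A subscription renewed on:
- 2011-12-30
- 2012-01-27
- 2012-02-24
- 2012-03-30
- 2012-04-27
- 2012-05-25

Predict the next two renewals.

2012-06-29, 2012-07-27

These are Fridays with 28, 28, 35, 28, 28-day gaps.
Each is the final Friday of its month — 2011-12-30 is past the 28th, so '4th Friday' doesn't fit.
June 2012 ends with Friday 2012-06-29.
July 2012 ends with Friday 2012-07-27.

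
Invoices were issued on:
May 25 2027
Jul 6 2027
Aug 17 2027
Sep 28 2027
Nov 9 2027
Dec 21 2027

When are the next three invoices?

Every event comes 42 days after the last (42, 42, 42, 42, 42).
Dec 21 2027 + 42 days = Feb 1 2028.
Feb 1 2028 + 42 days = Mar 14 2028.
Mar 14 2028 + 42 days = Apr 25 2028.

Feb 1 2028, Mar 14 2028, Apr 25 2028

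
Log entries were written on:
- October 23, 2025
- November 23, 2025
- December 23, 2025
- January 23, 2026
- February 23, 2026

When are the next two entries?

March 23, 2026; April 23, 2026

Gaps: 31, 30, 31, 31 days — not constant. Every event is on the 23rd of the month.
Pattern: the 23rd of each month.
March 2026: March 23, 2026.
Next: April 2026 → April 23, 2026.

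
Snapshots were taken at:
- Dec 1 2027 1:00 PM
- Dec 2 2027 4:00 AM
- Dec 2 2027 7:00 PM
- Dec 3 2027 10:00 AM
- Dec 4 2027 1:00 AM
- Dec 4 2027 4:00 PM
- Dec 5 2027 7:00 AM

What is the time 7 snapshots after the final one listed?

Dec 9 2027 4:00 PM

The interval is a steady 15 hours (15, 15, 15, 15, 15, 15).
Dec 5 2027 7:00 AM + 15 h = Dec 5 2027 10:00 PM.
Dec 5 2027 10:00 PM + 15 h = Dec 6 2027 1:00 PM.
Dec 6 2027 1:00 PM + 15 h = Dec 7 2027 4:00 AM.
Dec 7 2027 4:00 AM + 15 h = Dec 7 2027 7:00 PM.
Dec 7 2027 7:00 PM + 15 h = Dec 8 2027 10:00 AM.
Dec 8 2027 10:00 AM + 15 h = Dec 9 2027 1:00 AM.
Dec 9 2027 1:00 AM + 15 h = Dec 9 2027 4:00 PM.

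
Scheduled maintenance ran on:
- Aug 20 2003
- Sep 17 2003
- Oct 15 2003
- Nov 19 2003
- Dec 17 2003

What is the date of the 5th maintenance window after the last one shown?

May 19 2004

These are Wednesdays at 28- or 35-day spacing (28, 28, 35, 28).
The pattern: 3rd Wednesday of the month.
January 2004 — 3rd Wednesday is Jan 21 2004.
3rd Wednesday of February 2004: Feb 18 2004.
3rd Wednesday of March 2004: Mar 17 2004.
April 2004 — 3rd Wednesday is Apr 21 2004.
3rd Wednesday of May 2004: May 19 2004.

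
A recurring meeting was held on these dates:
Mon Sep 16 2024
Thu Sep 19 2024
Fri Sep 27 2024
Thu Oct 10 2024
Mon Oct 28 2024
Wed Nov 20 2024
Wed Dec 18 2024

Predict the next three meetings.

The spacing grows by 5 each time: 3, 8, 13, 18, 23, 28 days.
Next gap: 33 days. Wed Dec 18 2024 + 33 days = Mon Jan 20 2025.
Next gap: 38 days. Mon Jan 20 2025 + 38 days = Thu Feb 27 2025.
Next gap: 43 days. Thu Feb 27 2025 + 43 days = Fri Apr 11 2025.

Mon Jan 20 2025, Thu Feb 27 2025, Fri Apr 11 2025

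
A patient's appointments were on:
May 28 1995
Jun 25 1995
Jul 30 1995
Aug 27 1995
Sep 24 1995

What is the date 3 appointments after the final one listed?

These are Sundays with 28, 35, 28, 28-day gaps.
Each is the final Sunday of its month — Jul 30 1995 is past the 28th, so '4th Sunday' doesn't fit.
October 1995 ends with Sunday Oct 29 1995.
November 1995 ends with Sunday Nov 26 1995.
December 1995 ends with Sunday Dec 31 1995.

Dec 31 1995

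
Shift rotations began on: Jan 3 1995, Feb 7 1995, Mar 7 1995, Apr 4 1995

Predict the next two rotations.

May 2 1995, Jun 6 1995

These are Tuesdays at 28- or 35-day spacing (35, 28, 28).
The pattern: 1st Tuesday of the month.
1st Tuesday of May 1995: May 2 1995.
1st Tuesday of June 1995: Jun 6 1995.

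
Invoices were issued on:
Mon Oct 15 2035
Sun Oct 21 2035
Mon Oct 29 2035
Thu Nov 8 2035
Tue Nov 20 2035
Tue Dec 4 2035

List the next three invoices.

Thu Dec 20 2035, Mon Jan 7 2036, Sun Jan 27 2036

Gaps: 6, 8, 10, 12, 14 days — each gap is 2 larger than the previous one.
Next gap: 16 days. Tue Dec 4 2035 + 16 days = Thu Dec 20 2035.
Next gap: 18 days. Thu Dec 20 2035 + 18 days = Mon Jan 7 2036.
Next gap: 20 days. Mon Jan 7 2036 + 20 days = Sun Jan 27 2036.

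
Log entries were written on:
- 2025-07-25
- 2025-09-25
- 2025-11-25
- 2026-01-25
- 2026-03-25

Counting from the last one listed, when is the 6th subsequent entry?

2027-03-25

Each date is the 25th; the gaps (62, 61, 61, 59) track the month lengths.
The rule is the 25th of every 2 months.
Next: May 2026 → 2026-05-25.
July 2026: 2026-07-25.
Next: September 2026 → 2026-09-25.
Next: November 2026 → 2026-11-25.
Next: January 2027 → 2027-01-25.
Next: March 2027 → 2027-03-25.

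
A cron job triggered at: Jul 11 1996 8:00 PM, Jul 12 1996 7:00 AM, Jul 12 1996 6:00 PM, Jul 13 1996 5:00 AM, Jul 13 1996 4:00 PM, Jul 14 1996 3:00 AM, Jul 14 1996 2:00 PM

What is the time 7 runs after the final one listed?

Gaps: 11, 11, 11, 11, 11, 11 hours — each event is 11 hours after the previous one.
Jul 14 1996 2:00 PM + 11 h = Jul 15 1996 1:00 AM.
Jul 15 1996 1:00 AM + 11 h = Jul 15 1996 12:00 PM.
Jul 15 1996 12:00 PM + 11 h = Jul 15 1996 11:00 PM.
Jul 15 1996 11:00 PM + 11 h = Jul 16 1996 10:00 AM.
Jul 16 1996 10:00 AM + 11 h = Jul 16 1996 9:00 PM.
Jul 16 1996 9:00 PM + 11 h = Jul 17 1996 8:00 AM.
Jul 17 1996 8:00 AM + 11 h = Jul 17 1996 7:00 PM.

Jul 17 1996 7:00 PM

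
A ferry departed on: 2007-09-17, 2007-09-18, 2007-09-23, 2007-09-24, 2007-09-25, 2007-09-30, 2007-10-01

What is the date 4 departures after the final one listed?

The gap pattern 1, 5, 1, 1, 5, 1 repeats every 3 events.
These are the Mondays, Tuesdays and Sundays of each week.
Next Tuesday: 2007-10-02.
The following Sunday is 2007-10-07.
Next Monday: 2007-10-08.
The following Tuesday is 2007-10-09.

2007-10-09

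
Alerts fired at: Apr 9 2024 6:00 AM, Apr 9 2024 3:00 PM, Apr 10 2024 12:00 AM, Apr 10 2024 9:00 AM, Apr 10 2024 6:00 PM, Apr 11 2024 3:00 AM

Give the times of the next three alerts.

Apr 11 2024 12:00 PM, Apr 11 2024 9:00 PM, Apr 12 2024 6:00 AM

The interval is a steady 9 hours (9, 9, 9, 9, 9).
Apr 11 2024 3:00 AM + 9 h = Apr 11 2024 12:00 PM.
Apr 11 2024 12:00 PM + 9 h = Apr 11 2024 9:00 PM.
Apr 11 2024 9:00 PM + 9 h = Apr 12 2024 6:00 AM.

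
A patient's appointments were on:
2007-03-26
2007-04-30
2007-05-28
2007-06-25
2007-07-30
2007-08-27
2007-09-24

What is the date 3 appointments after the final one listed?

2007-12-31

All Mondays; the gaps (35, 28, 28, 35, 28, 28) vary with month length.
This is the last Monday of each month.
October 2007 ends with Monday 2007-10-29.
Last Monday of November 2007: 2007-11-26.
December 2007 ends with Monday 2007-12-31.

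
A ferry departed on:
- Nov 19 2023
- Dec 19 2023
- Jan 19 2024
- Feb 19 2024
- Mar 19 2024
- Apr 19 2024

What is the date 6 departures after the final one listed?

Gaps: 30, 31, 31, 29, 31 days — not constant. Every event is on the 19th of the month.
Pattern: the 19th of each month.
Next: May 2024 → May 19 2024.
Next: June 2024 → Jun 19 2024.
Next: July 2024 → Jul 19 2024.
August 2024: Aug 19 2024.
September 2024: Sep 19 2024.
Next: October 2024 → Oct 19 2024.

Oct 19 2024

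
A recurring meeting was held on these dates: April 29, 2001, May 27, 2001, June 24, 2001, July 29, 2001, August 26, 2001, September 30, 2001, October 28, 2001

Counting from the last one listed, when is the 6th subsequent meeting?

April 28, 2002

Every date is a Sunday; gaps 28, 28, 35, 28, 35, 28 days.
Each is the last Sunday of its month (at least one falls on the 29th or later, ruling out '4th Sunday').
November 2001 ends with Sunday November 25, 2001.
December 2001 ends with Sunday December 30, 2001.
Last Sunday of January 2002: January 27, 2002.
February 2002 ends with Sunday February 24, 2002.
March 2002 ends with Sunday March 31, 2002.
Last Sunday of April 2002: April 28, 2002.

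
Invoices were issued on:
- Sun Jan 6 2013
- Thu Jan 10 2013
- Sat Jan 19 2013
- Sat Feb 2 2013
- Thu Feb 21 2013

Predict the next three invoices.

Sun Mar 17 2013, Mon Apr 15 2013, Sun May 19 2013

Gaps: 4, 9, 14, 19 days — each gap is 5 larger than the previous one.
Next gap: 24 days. Thu Feb 21 2013 + 24 days = Sun Mar 17 2013.
Next gap: 29 days. Sun Mar 17 2013 + 29 days = Mon Apr 15 2013.
Next gap: 34 days. Mon Apr 15 2013 + 34 days = Sun May 19 2013.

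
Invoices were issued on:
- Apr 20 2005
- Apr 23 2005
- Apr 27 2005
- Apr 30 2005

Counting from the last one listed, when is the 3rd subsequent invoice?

The gap pattern 3, 4, 3 repeats every 2 events.
These are the Wednesdays and Saturdays of each week.
The following Wednesday is May 4 2005.
Next Saturday: May 7 2005.
The following Wednesday is May 11 2005.

May 11 2005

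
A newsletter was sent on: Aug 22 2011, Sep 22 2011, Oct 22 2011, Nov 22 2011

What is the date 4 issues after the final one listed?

The day-of-month is always 22 (31, 30, 31 days between events).
So this recurs on the 22nd of each month.
Next: December 2011 → Dec 22 2011.
Next: January 2012 → Jan 22 2012.
February 2012: Feb 22 2012.
March 2012: Mar 22 2012.

Mar 22 2012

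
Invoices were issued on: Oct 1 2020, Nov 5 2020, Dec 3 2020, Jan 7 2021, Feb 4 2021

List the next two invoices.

These are Thursdays at 28- or 35-day spacing (35, 28, 35, 28).
The pattern: 1st Thursday of the month.
1st Thursday of March 2021: Mar 4 2021.
1st Thursday of April 2021: Apr 1 2021.

Mar 4 2021, Apr 1 2021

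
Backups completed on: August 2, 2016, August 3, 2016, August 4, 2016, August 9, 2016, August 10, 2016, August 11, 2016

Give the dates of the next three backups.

August 16, 2016; August 17, 2016; August 18, 2016

The gap pattern 1, 1, 5, 1, 1 repeats every 3 events.
These are the Tuesdays, Wednesdays and Thursdays of each week.
The following Tuesday is August 16, 2016.
The following Wednesday is August 17, 2016.
Next Thursday: August 18, 2016.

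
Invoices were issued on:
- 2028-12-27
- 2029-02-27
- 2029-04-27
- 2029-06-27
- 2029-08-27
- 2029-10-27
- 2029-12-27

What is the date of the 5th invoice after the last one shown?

Each date is the 27th; the gaps (62, 59, 61, 61, 61, 61) track the month lengths.
The rule is the 27th of every 2 months.
February 2030: 2030-02-27.
April 2030: 2030-04-27.
Next: June 2030 → 2030-06-27.
Next: August 2030 → 2030-08-27.
October 2030: 2030-10-27.

2030-10-27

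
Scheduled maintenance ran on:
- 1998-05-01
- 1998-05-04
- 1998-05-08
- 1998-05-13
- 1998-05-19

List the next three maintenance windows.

1998-05-26, 1998-06-03, 1998-06-12

Intervals are 3, 4, 5, 6 days — an arithmetic progression with common difference 1.
Next gap: 7 days. 1998-05-19 + 7 days = 1998-05-26.
Next gap: 8 days. 1998-05-26 + 8 days = 1998-06-03.
Next gap: 9 days. 1998-06-03 + 9 days = 1998-06-12.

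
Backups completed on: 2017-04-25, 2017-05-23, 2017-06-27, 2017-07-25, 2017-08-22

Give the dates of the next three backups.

All dates are Tuesdays, 28, 35, 28, 28 days apart.
Specifically, the 4th Tuesday of each month.
September 2017 — 4th Tuesday is 2017-09-26.
October 2017 — 4th Tuesday is 2017-10-24.
4th Tuesday of November 2017: 2017-11-28.

2017-09-26, 2017-10-24, 2017-11-28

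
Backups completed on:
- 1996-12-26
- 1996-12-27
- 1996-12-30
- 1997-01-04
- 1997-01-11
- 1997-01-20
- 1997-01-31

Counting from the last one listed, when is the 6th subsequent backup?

The spacing grows by 2 each time: 1, 3, 5, 7, 9, 11 days.
Next gap: 13 days. 1997-01-31 + 13 days = 1997-02-13.
Next gap: 15 days. 1997-02-13 + 15 days = 1997-02-28.
Next gap: 17 days. 1997-02-28 + 17 days = 1997-03-17.
Next gap: 19 days. 1997-03-17 + 19 days = 1997-04-05.
Next gap: 21 days. 1997-04-05 + 21 days = 1997-04-26.
Next gap: 23 days. 1997-04-26 + 23 days = 1997-05-19.

1997-05-19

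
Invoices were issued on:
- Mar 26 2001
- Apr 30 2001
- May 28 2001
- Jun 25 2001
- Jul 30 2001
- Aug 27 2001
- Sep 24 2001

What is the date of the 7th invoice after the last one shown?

All Mondays; the gaps (35, 28, 28, 35, 28, 28) vary with month length.
This is the last Monday of each month.
October 2001 ends with Monday Oct 29 2001.
November 2001 ends with Monday Nov 26 2001.
December 2001 ends with Monday Dec 31 2001.
January 2002 ends with Monday Jan 28 2002.
Last Monday of February 2002: Feb 25 2002.
March 2002 ends with Monday Mar 25 2002.
April 2002 ends with Monday Apr 29 2002.

Apr 29 2002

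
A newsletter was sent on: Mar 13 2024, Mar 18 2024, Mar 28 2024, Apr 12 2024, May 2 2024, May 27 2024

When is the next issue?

Jun 26 2024

The spacing grows by 5 each time: 5, 10, 15, 20, 25 days.
Next gap: 30 days. May 27 2024 + 30 days = Jun 26 2024.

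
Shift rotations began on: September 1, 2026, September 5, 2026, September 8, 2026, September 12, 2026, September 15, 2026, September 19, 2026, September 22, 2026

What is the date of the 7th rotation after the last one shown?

October 17, 2026

Gaps: 4, 3, 4, 3, 4, 3 days — not constant, but cyclic with period 2.
The events fall on every Tuesday and Saturday.
The following Saturday is September 26, 2026.
Next Tuesday: September 29, 2026.
The following Saturday is October 3, 2026.
The following Tuesday is October 6, 2026.
The following Saturday is October 10, 2026.
The following Tuesday is October 13, 2026.
Next Saturday: October 17, 2026.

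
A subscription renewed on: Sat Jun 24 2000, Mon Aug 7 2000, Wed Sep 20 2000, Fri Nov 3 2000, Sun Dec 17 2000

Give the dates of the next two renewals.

The spacing is 44, 44, 44, 44 days — always 44 days.
Sun Dec 17 2000 + 44 days = Tue Jan 30 2001.
Tue Jan 30 2001 + 44 days = Thu Mar 15 2001.

Tue Jan 30 2001, Thu Mar 15 2001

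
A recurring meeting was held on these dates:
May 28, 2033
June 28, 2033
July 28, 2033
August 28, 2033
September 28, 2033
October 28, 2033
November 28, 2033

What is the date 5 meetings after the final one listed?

Each date is the 28th; the gaps (31, 30, 31, 31, 30, 31) track the month lengths.
The rule is the 28th of each month.
December 2033: December 28, 2033.
Next: January 2034 → January 28, 2034.
Next: February 2034 → February 28, 2034.
Next: March 2034 → March 28, 2034.
April 2034: April 28, 2034.

April 28, 2034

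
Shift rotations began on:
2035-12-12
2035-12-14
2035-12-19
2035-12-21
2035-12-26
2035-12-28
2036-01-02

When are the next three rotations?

2036-01-04, 2036-01-09, 2036-01-11

Every event lands on a Wednesday or Friday (gaps cycle 2, 5, 2, 5, 2, 5).
So the schedule is: every Wednesday and Friday.
The following Friday is 2036-01-04.
Next Wednesday: 2036-01-09.
The following Friday is 2036-01-11.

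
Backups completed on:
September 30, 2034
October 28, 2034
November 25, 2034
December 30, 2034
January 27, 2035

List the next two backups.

February 24, 2035; March 31, 2035

All Saturdays; the gaps (28, 28, 35, 28) vary with month length.
This is the last Saturday of each month.
February 2035 ends with Saturday February 24, 2035.
March 2035 ends with Saturday March 31, 2035.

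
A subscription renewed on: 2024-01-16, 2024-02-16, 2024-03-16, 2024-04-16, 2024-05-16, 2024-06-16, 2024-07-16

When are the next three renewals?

2024-08-16, 2024-09-16, 2024-10-16

Each date is the 16th; the gaps (31, 29, 31, 30, 31, 30) track the month lengths.
The rule is the 16th of each month.
Next: August 2024 → 2024-08-16.
Next: September 2024 → 2024-09-16.
Next: October 2024 → 2024-10-16.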